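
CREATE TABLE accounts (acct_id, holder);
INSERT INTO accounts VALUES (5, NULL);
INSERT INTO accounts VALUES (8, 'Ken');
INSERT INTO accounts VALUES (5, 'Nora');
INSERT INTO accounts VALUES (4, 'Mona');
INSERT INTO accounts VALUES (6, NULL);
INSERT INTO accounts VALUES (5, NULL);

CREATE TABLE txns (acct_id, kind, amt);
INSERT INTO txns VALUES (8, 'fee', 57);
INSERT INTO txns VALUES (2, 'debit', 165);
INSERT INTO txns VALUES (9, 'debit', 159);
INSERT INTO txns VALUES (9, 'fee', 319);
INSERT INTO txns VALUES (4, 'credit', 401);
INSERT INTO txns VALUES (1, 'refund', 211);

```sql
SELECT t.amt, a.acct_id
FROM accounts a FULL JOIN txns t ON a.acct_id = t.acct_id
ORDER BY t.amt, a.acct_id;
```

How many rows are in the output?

FULL OUTER JOIN keeps every row from both sides; unmatched rows get NULL for the other side's columns.
Matching on a.acct_id = t.acct_id.
- a row (acct_id=5): no match → kept, t columns NULL.
- a row (acct_id=8): matches 1 t row(s) → 1 output row(s).
- a row (acct_id=5): no match → kept, t columns NULL.
- a row (acct_id=4): matches 1 t row(s) → 1 output row(s).
- a row (acct_id=6): no match → kept, t columns NULL.
- a row (acct_id=5): no match → kept, t columns NULL.
- 4 t row(s) had no a match → kept, a columns NULL.
Total: 2 matched + 8 padded = 10 rows.

10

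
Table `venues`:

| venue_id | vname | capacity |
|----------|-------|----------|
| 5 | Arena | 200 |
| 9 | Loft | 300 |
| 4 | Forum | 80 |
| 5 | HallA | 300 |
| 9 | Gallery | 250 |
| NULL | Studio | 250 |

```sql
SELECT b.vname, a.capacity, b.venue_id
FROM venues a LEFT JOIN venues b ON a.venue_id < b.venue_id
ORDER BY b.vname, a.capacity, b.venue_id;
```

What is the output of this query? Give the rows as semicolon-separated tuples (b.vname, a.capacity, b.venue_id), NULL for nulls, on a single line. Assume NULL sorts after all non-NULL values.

LEFT JOIN keeps every row from `venues a`; unmatched rows get NULL for `venues b`'s columns.
Matching on a.venue_id < b.venue_id. A NULL in a compared column never satisfies the condition.
- a[0] venue_id=5 → 2 match(es) in b → 2 row(s).
- a[1] venue_id=9 → no match; kept with NULLs on the b side.
- a[2] venue_id=4 → 4 match(es) in b → 4 row(s).
- a[3] venue_id=5 → 2 match(es) in b → 2 row(s).
- a[4] venue_id=9 → no match; kept with NULLs on the b side.
- a[5] venue_id=NULL → no match; kept with NULLs on the b side.

(Arena, 80, 5); (Gallery, 80, 9); (Gallery, 200, 9); (Gallery, 300, 9); (HallA, 80, 5); (Loft, 80, 9); (Loft, 200, 9); (Loft, 300, 9); (NULL, 250, NULL); (NULL, 250, NULL); (NULL, 300, NULL)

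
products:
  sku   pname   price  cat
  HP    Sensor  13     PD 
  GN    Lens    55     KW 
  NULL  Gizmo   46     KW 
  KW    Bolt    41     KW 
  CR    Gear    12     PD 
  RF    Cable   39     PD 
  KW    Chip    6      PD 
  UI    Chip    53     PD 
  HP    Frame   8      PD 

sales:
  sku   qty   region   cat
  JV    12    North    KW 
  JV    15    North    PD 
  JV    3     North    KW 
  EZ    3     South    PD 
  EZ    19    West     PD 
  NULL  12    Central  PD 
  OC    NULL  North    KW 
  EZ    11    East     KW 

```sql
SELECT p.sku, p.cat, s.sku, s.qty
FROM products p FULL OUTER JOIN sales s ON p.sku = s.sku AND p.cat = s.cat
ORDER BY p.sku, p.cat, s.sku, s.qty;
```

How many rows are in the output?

17

FULL OUTER JOIN keeps every row from both sides; unmatched rows get NULL for the other side's columns.
Matching on p.sku = s.sku AND p.cat = s.cat. A NULL in a compared column never satisfies the condition.
- sku=HP, cat=PD: no s row matches, row kept with s columns NULL.
- sku=GN, cat=KW: no s row matches, row kept with s columns NULL.
- sku=NULL, cat=KW: no s row matches, row kept with s columns NULL.
- sku=KW, cat=KW: no s row matches, row kept with s columns NULL.
- sku=CR, cat=PD: no s row matches, row kept with s columns NULL.
- sku=RF, cat=PD: no s row matches, row kept with s columns NULL.
- sku=KW, cat=PD: no s row matches, row kept with s columns NULL.
- sku=UI, cat=PD: no s row matches, row kept with s columns NULL.
- sku=HP, cat=PD: no s row matches, row kept with s columns NULL.
- plus 8 unmatched s row(s), each kept with NULL p columns.
Total: 0 matched + 17 padded = 17 rows.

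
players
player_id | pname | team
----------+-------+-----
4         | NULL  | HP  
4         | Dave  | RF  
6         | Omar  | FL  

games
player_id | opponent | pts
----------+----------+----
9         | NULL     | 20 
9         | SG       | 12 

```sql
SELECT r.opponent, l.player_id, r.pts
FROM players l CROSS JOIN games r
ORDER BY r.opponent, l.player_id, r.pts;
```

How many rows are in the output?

6

CROSS JOIN pairs every row of `players` with every row of `games`: 3 × 2 = 6 rows.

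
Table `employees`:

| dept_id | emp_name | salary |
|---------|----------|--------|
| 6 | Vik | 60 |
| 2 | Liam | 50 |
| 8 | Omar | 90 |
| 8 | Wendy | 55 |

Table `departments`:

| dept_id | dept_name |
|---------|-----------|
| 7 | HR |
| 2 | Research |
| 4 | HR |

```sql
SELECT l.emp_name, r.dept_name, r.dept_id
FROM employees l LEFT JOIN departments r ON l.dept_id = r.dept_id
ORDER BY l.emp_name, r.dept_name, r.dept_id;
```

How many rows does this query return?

4

LEFT JOIN keeps every row from `employees`; unmatched rows get NULL for `departments`'s columns.
Matching on l.dept_id = r.dept_id.
- dept_id=6: no r row matches, row kept with r columns NULL.
- dept_id=2: 1 matching r row(s), so 1 row(s) emitted.
- dept_id=8: no r row matches, row kept with r columns NULL.
- dept_id=8: no r row matches, row kept with r columns NULL.
Total: 1 matched + 3 padded = 4 rows.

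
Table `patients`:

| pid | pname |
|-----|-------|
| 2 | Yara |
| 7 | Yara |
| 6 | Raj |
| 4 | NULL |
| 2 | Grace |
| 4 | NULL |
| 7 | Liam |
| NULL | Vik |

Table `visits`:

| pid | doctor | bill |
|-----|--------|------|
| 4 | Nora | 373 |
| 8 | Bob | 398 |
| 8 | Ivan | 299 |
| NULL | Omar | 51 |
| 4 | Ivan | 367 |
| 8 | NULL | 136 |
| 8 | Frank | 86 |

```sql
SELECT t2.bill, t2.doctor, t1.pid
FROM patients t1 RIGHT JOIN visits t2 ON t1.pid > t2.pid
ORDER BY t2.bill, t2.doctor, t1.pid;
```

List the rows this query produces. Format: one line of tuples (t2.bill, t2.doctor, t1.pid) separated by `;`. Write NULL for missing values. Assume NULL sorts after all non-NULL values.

(51, Omar, NULL); (86, Frank, NULL); (136, NULL, NULL); (299, Ivan, NULL); (367, Ivan, 6); (367, Ivan, 7); (367, Ivan, 7); (373, Nora, 6); (373, Nora, 7); (373, Nora, 7); (398, Bob, NULL)

RIGHT JOIN keeps every row from `visits`; unmatched rows get NULL for `patients`'s columns.
Matching on t1.pid > t2.pid. A NULL in a compared column never satisfies the condition.
- pid=2: no matching t2 row.
- pid=7: 2 matching t2 row(s), so 2 row(s) emitted.
- pid=6: 2 matching t2 row(s), so 2 row(s) emitted.
- pid=4: no matching t2 row.
- pid=2: no matching t2 row.
- pid=4: no matching t2 row.
- pid=7: 2 matching t2 row(s), so 2 row(s) emitted.
- pid=NULL: no matching t2 row.
- 5 row(s) from t2 found no t1 partner → padded with NULL.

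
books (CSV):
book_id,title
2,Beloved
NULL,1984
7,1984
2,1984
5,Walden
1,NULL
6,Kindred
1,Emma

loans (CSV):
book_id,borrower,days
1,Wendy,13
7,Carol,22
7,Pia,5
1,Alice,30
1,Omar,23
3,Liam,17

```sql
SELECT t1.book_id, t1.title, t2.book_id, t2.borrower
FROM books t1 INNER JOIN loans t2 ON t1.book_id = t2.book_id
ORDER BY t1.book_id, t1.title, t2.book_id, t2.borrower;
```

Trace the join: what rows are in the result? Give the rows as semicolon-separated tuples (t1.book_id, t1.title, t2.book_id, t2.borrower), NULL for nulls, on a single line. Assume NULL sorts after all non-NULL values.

(1, Emma, 1, Alice); (1, Emma, 1, Omar); (1, Emma, 1, Wendy); (1, NULL, 1, Alice); (1, NULL, 1, Omar); (1, NULL, 1, Wendy); (7, 1984, 7, Carol); (7, 1984, 7, Pia)

INNER JOIN keeps only pairs where the ON condition holds.
Matching on t1.book_id = t2.book_id. A NULL in a compared column never satisfies the condition.
- t1 (book_id=2) has no partner → excluded.
- t1 (book_id=NULL) has no partner → excluded.
- t1 (book_id=7) pairs with 2 row(s) of t2.
- t1 (book_id=2) has no partner → excluded.
- t1 (book_id=5) has no partner → excluded.
- t1 (book_id=1) pairs with 3 row(s) of t2.
- t1 (book_id=6) has no partner → excluded.
- t1 (book_id=1) pairs with 3 row(s) of t2.
After projecting and ordering:
t1.book_id | t1.title | t2.book_id | t2.borrower
1 | Emma | 1 | Alice
1 | Emma | 1 | Omar
1 | Emma | 1 | Wendy
1 | NULL | 1 | Alice
1 | NULL | 1 | Omar
1 | NULL | 1 | Wendy
7 | 1984 | 7 | Carol
7 | 1984 | 7 | Pia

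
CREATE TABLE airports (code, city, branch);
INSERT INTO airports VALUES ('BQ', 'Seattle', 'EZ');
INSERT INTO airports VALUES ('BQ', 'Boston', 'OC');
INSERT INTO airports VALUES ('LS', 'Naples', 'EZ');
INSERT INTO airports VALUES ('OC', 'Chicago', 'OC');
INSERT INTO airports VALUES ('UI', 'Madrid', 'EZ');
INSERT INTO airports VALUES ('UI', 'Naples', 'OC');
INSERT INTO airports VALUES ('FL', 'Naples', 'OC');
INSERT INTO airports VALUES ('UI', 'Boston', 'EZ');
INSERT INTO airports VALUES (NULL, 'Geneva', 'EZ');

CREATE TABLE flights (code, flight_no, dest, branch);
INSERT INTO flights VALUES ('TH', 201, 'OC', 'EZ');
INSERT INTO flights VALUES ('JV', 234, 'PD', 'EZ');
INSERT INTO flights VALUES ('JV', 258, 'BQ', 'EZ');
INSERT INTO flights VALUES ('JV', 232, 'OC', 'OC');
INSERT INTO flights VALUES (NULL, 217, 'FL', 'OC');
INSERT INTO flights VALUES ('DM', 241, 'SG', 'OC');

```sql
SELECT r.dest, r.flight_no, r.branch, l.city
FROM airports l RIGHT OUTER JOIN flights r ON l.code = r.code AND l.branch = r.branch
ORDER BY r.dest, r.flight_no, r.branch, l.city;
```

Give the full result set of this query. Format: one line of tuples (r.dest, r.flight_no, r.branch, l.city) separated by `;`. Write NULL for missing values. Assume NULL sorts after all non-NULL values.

(BQ, 258, EZ, NULL); (FL, 217, OC, NULL); (OC, 201, EZ, NULL); (OC, 232, OC, NULL); (PD, 234, EZ, NULL); (SG, 241, OC, NULL)

RIGHT JOIN keeps every row from `flights`; unmatched rows get NULL for `airports`'s columns.
Matching on l.code = r.code AND l.branch = r.branch. A NULL in a compared column never satisfies the condition.
Matched pairs: 0; unmatched r rows kept: 6.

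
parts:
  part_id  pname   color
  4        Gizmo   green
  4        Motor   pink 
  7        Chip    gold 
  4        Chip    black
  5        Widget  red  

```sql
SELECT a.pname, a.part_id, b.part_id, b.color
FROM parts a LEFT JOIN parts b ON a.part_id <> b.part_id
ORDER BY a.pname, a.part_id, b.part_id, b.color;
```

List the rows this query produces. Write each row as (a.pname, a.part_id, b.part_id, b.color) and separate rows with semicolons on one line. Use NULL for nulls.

LEFT JOIN keeps every row from `parts a`; unmatched rows get NULL for `parts b`'s columns.
Matching on a.part_id <> b.part_id.
- a[0] part_id=4 → 2 match(es) in b → 2 row(s).
- a[1] part_id=4 → 2 match(es) in b → 2 row(s).
- a[2] part_id=7 → 4 match(es) in b → 4 row(s).
- a[3] part_id=4 → 2 match(es) in b → 2 row(s).
- a[4] part_id=5 → 4 match(es) in b → 4 row(s).

(Chip, 4, 5, red); (Chip, 4, 7, gold); (Chip, 7, 4, black); (Chip, 7, 4, green); (Chip, 7, 4, pink); (Chip, 7, 5, red); (Gizmo, 4, 5, red); (Gizmo, 4, 7, gold); (Motor, 4, 5, red); (Motor, 4, 7, gold); (Widget, 5, 4, black); (Widget, 5, 4, green); (Widget, 5, 4, pink); (Widget, 5, 7, gold)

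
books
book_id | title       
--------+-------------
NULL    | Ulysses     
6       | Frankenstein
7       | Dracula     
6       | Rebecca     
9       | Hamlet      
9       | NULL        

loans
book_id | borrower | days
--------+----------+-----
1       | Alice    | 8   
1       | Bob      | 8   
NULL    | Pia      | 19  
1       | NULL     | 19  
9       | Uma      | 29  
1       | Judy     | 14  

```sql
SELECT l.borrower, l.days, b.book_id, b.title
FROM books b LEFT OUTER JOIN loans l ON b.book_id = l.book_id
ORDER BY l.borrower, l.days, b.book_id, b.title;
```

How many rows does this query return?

6

LEFT JOIN keeps every row from `books`; unmatched rows get NULL for `loans`'s columns.
Matching on b.book_id = l.book_id. A NULL in a compared column never satisfies the condition.
- book_id=NULL: no l row matches, row kept with l columns NULL.
- book_id=6: no l row matches, row kept with l columns NULL.
- book_id=7: no l row matches, row kept with l columns NULL.
- book_id=6: no l row matches, row kept with l columns NULL.
- book_id=9: 1 matching l row(s), so 1 row(s) emitted.
- book_id=9: 1 matching l row(s), so 1 row(s) emitted.
Total: 2 matched + 4 padded = 6 rows.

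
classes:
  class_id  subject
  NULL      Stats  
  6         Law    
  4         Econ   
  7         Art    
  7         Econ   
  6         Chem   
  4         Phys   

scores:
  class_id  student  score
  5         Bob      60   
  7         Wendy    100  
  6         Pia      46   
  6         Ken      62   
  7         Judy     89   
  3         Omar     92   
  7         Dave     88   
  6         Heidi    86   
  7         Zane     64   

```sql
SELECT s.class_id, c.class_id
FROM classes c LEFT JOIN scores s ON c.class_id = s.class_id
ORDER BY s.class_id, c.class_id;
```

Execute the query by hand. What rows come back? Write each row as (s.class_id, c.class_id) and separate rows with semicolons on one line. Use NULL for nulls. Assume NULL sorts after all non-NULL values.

(6, 6); (6, 6); (6, 6); (6, 6); (6, 6); (6, 6); (7, 7); (7, 7); (7, 7); (7, 7); (7, 7); (7, 7); (7, 7); (7, 7); (NULL, 4); (NULL, 4); (NULL, NULL)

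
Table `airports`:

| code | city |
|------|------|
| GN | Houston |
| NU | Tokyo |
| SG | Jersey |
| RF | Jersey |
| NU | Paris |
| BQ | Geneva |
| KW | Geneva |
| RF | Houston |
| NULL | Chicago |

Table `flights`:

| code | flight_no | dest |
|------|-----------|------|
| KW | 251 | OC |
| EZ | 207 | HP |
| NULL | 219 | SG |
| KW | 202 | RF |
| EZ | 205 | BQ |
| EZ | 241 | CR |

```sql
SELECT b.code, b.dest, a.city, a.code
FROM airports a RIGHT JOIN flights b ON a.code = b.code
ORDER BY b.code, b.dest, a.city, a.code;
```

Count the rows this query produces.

6

RIGHT JOIN keeps every row from `flights`; unmatched rows get NULL for `airports`'s columns.
Matching on a.code = b.code. A NULL in a compared column never satisfies the condition.
- code=GN: no matching b row.
- code=NU: no matching b row.
- code=SG: no matching b row.
- code=RF: no matching b row.
- code=NU: no matching b row.
- code=BQ: no matching b row.
- code=KW: 2 matching b row(s), so 2 row(s) emitted.
- code=RF: no matching b row.
- code=NULL: no matching b row.
- 4 row(s) from b found no a partner → padded with NULL.
Total: 2 matched + 4 padded = 6 rows.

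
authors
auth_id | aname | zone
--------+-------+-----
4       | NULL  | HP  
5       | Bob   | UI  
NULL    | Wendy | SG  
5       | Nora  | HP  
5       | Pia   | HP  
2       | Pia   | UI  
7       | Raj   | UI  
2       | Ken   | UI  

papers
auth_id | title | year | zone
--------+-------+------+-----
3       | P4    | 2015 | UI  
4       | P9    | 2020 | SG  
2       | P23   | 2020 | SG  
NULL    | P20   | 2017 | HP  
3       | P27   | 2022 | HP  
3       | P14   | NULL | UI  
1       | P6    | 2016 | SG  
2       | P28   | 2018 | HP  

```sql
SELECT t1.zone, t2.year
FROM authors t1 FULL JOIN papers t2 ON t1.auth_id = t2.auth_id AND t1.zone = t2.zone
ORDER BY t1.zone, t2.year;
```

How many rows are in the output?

16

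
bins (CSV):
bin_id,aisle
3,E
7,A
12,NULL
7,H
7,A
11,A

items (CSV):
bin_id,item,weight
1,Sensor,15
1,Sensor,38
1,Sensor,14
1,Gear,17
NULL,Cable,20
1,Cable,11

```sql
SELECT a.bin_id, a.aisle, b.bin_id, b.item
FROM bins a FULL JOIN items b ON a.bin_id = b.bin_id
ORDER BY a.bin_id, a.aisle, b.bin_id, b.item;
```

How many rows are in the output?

12

FULL OUTER JOIN keeps every row from both sides; unmatched rows get NULL for the other side's columns.
Matching on a.bin_id = b.bin_id. A NULL in a compared column never satisfies the condition.
Matched pairs: 0; unmatched a rows kept: 6; unmatched b rows kept: 6.
Total: 0 matched + 12 padded = 12 rows.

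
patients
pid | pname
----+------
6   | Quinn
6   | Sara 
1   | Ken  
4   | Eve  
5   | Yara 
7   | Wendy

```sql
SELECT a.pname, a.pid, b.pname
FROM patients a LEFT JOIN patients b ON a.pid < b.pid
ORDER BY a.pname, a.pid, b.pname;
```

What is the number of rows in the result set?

LEFT JOIN keeps every row from `patients a`; unmatched rows get NULL for `patients b`'s columns.
Matching on a.pid < b.pid.
Matched pairs: 14; unmatched a rows kept: 1.
Total: 14 matched + 1 padded = 15 rows.

15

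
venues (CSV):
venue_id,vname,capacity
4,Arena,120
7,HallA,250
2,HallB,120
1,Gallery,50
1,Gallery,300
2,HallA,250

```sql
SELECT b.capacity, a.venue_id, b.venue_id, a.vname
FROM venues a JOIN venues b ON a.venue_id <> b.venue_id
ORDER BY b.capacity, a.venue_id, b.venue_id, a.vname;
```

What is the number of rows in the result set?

INNER JOIN keeps only pairs where the ON condition holds.
Matching on a.venue_id <> b.venue_id.
- a (venue_id=4) pairs with 5 row(s) of b.
- a (venue_id=7) pairs with 5 row(s) of b.
- a (venue_id=2) pairs with 4 row(s) of b.
- a (venue_id=1) pairs with 4 row(s) of b.
- a (venue_id=1) pairs with 4 row(s) of b.
- a (venue_id=2) pairs with 4 row(s) of b.
Total: 26 rows.

26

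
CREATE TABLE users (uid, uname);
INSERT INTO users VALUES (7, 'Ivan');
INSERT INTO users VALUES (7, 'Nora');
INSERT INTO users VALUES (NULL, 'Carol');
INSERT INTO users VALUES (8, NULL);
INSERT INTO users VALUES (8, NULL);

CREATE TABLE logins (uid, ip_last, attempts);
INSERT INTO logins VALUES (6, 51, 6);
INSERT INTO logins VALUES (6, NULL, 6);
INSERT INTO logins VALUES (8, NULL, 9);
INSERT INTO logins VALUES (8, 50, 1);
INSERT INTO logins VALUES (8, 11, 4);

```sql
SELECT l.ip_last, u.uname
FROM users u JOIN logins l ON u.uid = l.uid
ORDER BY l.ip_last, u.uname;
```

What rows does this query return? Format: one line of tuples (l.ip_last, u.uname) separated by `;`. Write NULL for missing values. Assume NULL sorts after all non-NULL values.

(11, NULL); (11, NULL); (50, NULL); (50, NULL); (NULL, NULL); (NULL, NULL)

INNER JOIN keeps only pairs where the ON condition holds.
Matching on u.uid = l.uid. A NULL in a compared column never satisfies the condition.
- uid=7: no matching l row, dropped.
- uid=7: no matching l row, dropped.
- uid=NULL: no matching l row, dropped.
- uid=8: 3 matching l row(s), so 3 row(s) emitted.
- uid=8: 3 matching l row(s), so 3 row(s) emitted.
After projecting and ordering:
l.ip_last | u.uname
11 | NULL
11 | NULL
50 | NULL
50 | NULL
NULL | NULL
NULL | NULL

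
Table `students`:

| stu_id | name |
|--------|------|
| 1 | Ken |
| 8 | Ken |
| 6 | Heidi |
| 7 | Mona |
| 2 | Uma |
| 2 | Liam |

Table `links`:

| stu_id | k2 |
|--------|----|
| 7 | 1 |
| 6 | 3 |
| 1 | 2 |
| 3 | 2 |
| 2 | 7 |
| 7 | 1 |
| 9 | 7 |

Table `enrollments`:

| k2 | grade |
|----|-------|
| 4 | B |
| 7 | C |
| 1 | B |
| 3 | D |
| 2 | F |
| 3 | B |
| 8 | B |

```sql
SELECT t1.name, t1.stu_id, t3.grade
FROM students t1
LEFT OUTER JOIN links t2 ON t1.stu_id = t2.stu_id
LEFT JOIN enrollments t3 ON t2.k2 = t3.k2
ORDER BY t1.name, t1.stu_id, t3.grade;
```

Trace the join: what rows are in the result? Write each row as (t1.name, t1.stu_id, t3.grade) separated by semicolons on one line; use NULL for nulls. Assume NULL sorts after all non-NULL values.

(Heidi, 6, B); (Heidi, 6, D); (Ken, 1, F); (Ken, 8, NULL); (Liam, 2, C); (Mona, 7, B); (Mona, 7, B); (Uma, 2, C)

Step 1 — t1 LEFT JOIN t2 on stu_id → 7 row(s).
Then LEFT JOIN `enrollments t3` on k2: each of those 7 rows is kept; rows whose t2.k2 has no match in t3 get NULL for t3's columns.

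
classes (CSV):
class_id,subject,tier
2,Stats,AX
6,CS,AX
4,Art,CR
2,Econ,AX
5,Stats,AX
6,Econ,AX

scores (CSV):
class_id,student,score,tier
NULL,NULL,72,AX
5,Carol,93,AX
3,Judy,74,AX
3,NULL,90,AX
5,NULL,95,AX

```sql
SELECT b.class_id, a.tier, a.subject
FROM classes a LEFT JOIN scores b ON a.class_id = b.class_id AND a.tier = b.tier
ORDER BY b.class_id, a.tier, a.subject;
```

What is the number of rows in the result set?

LEFT JOIN keeps every row from `classes`; unmatched rows get NULL for `scores`'s columns.
Matching on a.class_id = b.class_id AND a.tier = b.tier. A NULL in a compared column never satisfies the condition.
- class_id=2, tier=AX: no b row matches, row kept with b columns NULL.
- class_id=6, tier=AX: no b row matches, row kept with b columns NULL.
- class_id=4, tier=CR: no b row matches, row kept with b columns NULL.
- class_id=2, tier=AX: no b row matches, row kept with b columns NULL.
- class_id=5, tier=AX: 2 matching b row(s), so 2 row(s) emitted.
- class_id=6, tier=AX: no b row matches, row kept with b columns NULL.
Total: 2 matched + 5 padded = 7 rows.

7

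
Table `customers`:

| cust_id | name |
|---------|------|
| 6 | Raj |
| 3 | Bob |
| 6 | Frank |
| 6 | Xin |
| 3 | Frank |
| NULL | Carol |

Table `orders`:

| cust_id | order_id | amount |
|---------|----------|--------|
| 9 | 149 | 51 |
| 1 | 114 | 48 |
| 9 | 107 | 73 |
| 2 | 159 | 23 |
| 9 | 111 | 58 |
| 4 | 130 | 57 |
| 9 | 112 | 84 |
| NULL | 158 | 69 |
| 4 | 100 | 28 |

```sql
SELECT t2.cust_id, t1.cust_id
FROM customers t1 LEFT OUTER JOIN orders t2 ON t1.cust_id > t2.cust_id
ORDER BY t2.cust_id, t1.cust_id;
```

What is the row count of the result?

17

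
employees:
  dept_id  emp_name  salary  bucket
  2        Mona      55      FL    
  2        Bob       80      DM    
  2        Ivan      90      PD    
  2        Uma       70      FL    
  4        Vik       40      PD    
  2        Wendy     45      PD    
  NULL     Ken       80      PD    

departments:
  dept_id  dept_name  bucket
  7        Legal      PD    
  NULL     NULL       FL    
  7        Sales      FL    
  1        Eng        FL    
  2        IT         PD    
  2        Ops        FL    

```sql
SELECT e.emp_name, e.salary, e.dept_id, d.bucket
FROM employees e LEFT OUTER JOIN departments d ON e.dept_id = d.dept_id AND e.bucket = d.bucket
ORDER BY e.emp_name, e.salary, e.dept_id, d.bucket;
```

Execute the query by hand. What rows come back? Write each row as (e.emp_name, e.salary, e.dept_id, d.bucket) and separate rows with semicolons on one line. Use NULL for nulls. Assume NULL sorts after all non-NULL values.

(Bob, 80, 2, NULL); (Ivan, 90, 2, PD); (Ken, 80, NULL, NULL); (Mona, 55, 2, FL); (Uma, 70, 2, FL); (Vik, 40, 4, NULL); (Wendy, 45, 2, PD)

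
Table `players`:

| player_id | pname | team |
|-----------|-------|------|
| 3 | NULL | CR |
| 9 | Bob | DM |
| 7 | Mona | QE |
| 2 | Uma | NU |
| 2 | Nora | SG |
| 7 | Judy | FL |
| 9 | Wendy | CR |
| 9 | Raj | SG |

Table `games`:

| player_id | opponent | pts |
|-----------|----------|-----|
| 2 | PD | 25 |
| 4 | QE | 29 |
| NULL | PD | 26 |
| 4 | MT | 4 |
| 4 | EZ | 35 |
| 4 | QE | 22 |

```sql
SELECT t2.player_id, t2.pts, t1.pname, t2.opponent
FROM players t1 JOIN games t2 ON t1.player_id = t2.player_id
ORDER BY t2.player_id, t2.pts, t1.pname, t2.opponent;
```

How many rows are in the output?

2

INNER JOIN keeps only pairs where the ON condition holds.
Matching on t1.player_id = t2.player_id. A NULL in a compared column never satisfies the condition.
- player_id=3: no matching t2 row, dropped.
- player_id=9: no matching t2 row, dropped.
- player_id=7: no matching t2 row, dropped.
- player_id=2: 1 matching t2 row(s), so 1 row(s) emitted.
- player_id=2: 1 matching t2 row(s), so 1 row(s) emitted.
- player_id=7: no matching t2 row, dropped.
- player_id=9: no matching t2 row, dropped.
- player_id=9: no matching t2 row, dropped.
Total: 2 rows.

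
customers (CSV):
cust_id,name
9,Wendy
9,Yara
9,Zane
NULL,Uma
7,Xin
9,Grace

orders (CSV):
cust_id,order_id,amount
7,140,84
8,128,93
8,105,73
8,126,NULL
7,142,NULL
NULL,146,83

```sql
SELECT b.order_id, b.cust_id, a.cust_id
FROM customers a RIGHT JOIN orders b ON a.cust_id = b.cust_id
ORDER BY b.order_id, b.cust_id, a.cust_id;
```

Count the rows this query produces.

6

RIGHT JOIN keeps every row from `orders`; unmatched rows get NULL for `customers`'s columns.
Matching on a.cust_id = b.cust_id. A NULL in a compared column never satisfies the condition.
Matched pairs: 2; unmatched b rows kept: 4.
Total: 2 matched + 4 padded = 6 rows.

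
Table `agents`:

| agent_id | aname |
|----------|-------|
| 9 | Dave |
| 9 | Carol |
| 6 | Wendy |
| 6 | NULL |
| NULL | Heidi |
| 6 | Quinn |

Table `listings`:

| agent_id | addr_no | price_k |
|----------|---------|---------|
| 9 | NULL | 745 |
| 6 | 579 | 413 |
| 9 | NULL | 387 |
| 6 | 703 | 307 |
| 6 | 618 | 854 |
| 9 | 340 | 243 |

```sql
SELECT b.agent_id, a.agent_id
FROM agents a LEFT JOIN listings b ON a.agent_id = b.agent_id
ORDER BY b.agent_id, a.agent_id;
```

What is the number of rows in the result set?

16

LEFT JOIN keeps every row from `agents`; unmatched rows get NULL for `listings`'s columns.
Matching on a.agent_id = b.agent_id. A NULL in a compared column never satisfies the condition.
- a row (agent_id=9): matches 3 b row(s) → 3 output row(s).
- a row (agent_id=9): matches 3 b row(s) → 3 output row(s).
- a row (agent_id=6): matches 3 b row(s) → 3 output row(s).
- a row (agent_id=6): matches 3 b row(s) → 3 output row(s).
- a row (agent_id=NULL): no match → kept, b columns NULL.
- a row (agent_id=6): matches 3 b row(s) → 3 output row(s).
Total: 15 matched + 1 padded = 16 rows.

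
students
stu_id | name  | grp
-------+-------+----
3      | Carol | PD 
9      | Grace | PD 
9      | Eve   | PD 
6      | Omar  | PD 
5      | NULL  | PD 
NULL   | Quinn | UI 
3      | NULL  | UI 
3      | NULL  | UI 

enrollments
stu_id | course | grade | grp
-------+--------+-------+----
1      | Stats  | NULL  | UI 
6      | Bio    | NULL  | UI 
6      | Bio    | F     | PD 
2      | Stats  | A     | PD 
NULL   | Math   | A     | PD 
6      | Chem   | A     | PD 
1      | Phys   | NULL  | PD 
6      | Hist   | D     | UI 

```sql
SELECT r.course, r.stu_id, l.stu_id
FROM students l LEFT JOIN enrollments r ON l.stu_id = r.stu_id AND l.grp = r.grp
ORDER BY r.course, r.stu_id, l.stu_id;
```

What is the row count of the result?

9

LEFT JOIN keeps every row from `students`; unmatched rows get NULL for `enrollments`'s columns.
Matching on l.stu_id = r.stu_id AND l.grp = r.grp. A NULL in a compared column never satisfies the condition.
- stu_id=3, grp=PD: no r row matches, row kept with r columns NULL.
- stu_id=9, grp=PD: no r row matches, row kept with r columns NULL.
- stu_id=9, grp=PD: no r row matches, row kept with r columns NULL.
- stu_id=6, grp=PD: 2 matching r row(s), so 2 row(s) emitted.
- stu_id=5, grp=PD: no r row matches, row kept with r columns NULL.
- stu_id=NULL, grp=UI: no r row matches, row kept with r columns NULL.
- stu_id=3, grp=UI: no r row matches, row kept with r columns NULL.
- stu_id=3, grp=UI: no r row matches, row kept with r columns NULL.
Total: 2 matched + 7 padded = 9 rows.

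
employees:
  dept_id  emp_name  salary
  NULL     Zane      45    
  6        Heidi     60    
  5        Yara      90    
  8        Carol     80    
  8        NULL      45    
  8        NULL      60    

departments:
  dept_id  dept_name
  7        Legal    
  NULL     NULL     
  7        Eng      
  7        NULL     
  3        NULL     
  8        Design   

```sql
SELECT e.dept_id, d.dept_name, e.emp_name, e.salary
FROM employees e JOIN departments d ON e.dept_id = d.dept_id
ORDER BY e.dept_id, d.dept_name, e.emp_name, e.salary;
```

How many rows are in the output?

3

INNER JOIN keeps only pairs where the ON condition holds.
Matching on e.dept_id = d.dept_id. A NULL in a compared column never satisfies the condition.
Matched pairs: 3.
Total: 3 rows.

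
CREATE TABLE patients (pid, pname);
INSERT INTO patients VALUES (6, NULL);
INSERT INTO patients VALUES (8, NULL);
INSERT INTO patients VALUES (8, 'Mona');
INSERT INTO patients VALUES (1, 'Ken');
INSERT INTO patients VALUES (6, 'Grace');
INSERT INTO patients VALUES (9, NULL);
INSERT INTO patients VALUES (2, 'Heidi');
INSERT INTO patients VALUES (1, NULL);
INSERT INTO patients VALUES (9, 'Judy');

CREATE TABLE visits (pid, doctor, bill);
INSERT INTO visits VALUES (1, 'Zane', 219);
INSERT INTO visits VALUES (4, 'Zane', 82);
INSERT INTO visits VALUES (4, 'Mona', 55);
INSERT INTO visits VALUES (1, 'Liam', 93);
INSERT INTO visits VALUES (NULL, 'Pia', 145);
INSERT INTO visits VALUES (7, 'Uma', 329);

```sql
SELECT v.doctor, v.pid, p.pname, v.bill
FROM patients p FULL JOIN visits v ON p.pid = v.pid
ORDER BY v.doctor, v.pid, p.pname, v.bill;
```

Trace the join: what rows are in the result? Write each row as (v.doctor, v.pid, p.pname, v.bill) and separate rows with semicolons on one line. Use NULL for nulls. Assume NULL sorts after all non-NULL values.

FULL OUTER JOIN keeps every row from both sides; unmatched rows get NULL for the other side's columns.
Matching on p.pid = v.pid. A NULL in a compared column never satisfies the condition.
Matched pairs: 4; unmatched p rows kept: 7; unmatched v rows kept: 4.

(Liam, 1, Ken, 93); (Liam, 1, NULL, 93); (Mona, 4, NULL, 55); (Pia, NULL, NULL, 145); (Uma, 7, NULL, 329); (Zane, 1, Ken, 219); (Zane, 1, NULL, 219); (Zane, 4, NULL, 82); (NULL, NULL, Grace, NULL); (NULL, NULL, Heidi, NULL); (NULL, NULL, Judy, NULL); (NULL, NULL, Mona, NULL); (NULL, NULL, NULL, NULL); (NULL, NULL, NULL, NULL); (NULL, NULL, NULL, NULL)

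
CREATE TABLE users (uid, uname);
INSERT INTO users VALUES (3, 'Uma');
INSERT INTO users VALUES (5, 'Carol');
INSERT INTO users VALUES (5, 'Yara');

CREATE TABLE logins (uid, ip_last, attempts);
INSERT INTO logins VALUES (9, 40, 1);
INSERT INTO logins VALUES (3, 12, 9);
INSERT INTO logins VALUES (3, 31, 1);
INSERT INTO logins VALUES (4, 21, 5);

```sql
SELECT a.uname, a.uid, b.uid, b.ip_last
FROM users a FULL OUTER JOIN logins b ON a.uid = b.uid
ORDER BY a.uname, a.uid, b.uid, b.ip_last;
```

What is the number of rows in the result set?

6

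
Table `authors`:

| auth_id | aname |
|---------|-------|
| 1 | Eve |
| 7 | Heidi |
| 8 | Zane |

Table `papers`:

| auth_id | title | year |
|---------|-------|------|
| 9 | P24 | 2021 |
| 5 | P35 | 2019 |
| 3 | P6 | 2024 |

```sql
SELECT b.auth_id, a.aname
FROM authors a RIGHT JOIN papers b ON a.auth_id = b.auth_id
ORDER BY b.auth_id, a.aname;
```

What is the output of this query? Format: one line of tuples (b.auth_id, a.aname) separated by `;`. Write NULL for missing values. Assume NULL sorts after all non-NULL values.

RIGHT JOIN keeps every row from `papers`; unmatched rows get NULL for `authors`'s columns.
Matching on a.auth_id = b.auth_id.
- a[0] auth_id=1 → no match.
- a[1] auth_id=7 → no match.
- a[2] auth_id=8 → no match.
- 3 row(s) from b found no a partner → padded with NULL.
After projecting and ordering:
b.auth_id | a.aname
3 | NULL
5 | NULL
9 | NULL

(3, NULL); (5, NULL); (9, NULL)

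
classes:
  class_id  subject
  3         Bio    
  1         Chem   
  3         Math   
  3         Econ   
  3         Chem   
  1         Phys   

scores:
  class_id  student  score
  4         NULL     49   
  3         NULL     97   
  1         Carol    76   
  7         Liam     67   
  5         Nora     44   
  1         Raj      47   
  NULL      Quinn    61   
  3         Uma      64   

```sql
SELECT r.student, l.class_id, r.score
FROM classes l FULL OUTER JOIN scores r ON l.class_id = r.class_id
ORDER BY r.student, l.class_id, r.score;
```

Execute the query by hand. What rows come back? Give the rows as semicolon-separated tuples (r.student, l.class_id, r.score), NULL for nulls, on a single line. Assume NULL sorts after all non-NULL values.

FULL OUTER JOIN keeps every row from both sides; unmatched rows get NULL for the other side's columns.
Matching on l.class_id = r.class_id. A NULL in a compared column never satisfies the condition.
- l row (class_id=3): matches 2 r row(s) → 2 output row(s).
- l row (class_id=1): matches 2 r row(s) → 2 output row(s).
- l row (class_id=3): matches 2 r row(s) → 2 output row(s).
- l row (class_id=3): matches 2 r row(s) → 2 output row(s).
- l row (class_id=3): matches 2 r row(s) → 2 output row(s).
- l row (class_id=1): matches 2 r row(s) → 2 output row(s).
- plus 4 unmatched r row(s), each kept with NULL l columns.

(Carol, 1, 76); (Carol, 1, 76); (Liam, NULL, 67); (Nora, NULL, 44); (Quinn, NULL, 61); (Raj, 1, 47); (Raj, 1, 47); (Uma, 3, 64); (Uma, 3, 64); (Uma, 3, 64); (Uma, 3, 64); (NULL, 3, 97); (NULL, 3, 97); (NULL, 3, 97); (NULL, 3, 97); (NULL, NULL, 49)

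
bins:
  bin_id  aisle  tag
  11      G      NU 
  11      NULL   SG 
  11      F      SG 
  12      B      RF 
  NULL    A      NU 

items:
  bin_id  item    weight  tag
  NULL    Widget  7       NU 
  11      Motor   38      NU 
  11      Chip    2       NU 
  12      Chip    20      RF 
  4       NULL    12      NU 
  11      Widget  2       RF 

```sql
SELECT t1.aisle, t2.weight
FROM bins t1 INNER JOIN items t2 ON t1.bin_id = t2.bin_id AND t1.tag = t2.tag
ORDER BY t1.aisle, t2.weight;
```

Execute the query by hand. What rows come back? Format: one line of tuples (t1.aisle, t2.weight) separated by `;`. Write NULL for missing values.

(B, 20); (G, 2); (G, 38)

INNER JOIN keeps only pairs where the ON condition holds.
Matching on t1.bin_id = t2.bin_id AND t1.tag = t2.tag. A NULL in a compared column never satisfies the condition.
- t1 (bin_id=11, tag=NU) pairs with 2 row(s) of t2.
- t1 (bin_id=11, tag=SG) has no partner → excluded.
- t1 (bin_id=11, tag=SG) has no partner → excluded.
- t1 (bin_id=12, tag=RF) pairs with 1 row(s) of t2.
- t1 (bin_id=NULL, tag=NU) has no partner → excluded.
After projecting and ordering:
t1.aisle | t2.weight
B | 20
G | 2
G | 38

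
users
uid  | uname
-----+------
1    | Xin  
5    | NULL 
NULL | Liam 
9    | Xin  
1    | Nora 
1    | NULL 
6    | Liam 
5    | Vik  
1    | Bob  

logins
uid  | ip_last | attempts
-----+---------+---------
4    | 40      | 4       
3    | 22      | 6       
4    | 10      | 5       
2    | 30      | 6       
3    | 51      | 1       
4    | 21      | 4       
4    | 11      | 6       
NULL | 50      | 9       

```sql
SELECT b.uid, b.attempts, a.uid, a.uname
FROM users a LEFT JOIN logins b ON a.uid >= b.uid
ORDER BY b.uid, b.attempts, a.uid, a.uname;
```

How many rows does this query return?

LEFT JOIN keeps every row from `users`; unmatched rows get NULL for `logins`'s columns.
Matching on a.uid >= b.uid. A NULL in a compared column never satisfies the condition.
Matched pairs: 28; unmatched a rows kept: 5.
Total: 28 matched + 5 padded = 33 rows.

33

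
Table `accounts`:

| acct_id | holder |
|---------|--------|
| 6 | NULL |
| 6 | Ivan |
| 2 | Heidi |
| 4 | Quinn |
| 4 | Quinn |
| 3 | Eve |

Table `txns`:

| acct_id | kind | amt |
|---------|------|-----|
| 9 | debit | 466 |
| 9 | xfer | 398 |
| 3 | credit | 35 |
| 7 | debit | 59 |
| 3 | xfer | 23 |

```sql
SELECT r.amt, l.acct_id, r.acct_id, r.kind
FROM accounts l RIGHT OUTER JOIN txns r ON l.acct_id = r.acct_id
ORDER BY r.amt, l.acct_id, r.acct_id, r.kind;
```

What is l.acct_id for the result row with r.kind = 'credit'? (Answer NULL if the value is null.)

RIGHT JOIN keeps every row from `txns`; unmatched rows get NULL for `accounts`'s columns.
Matching on l.acct_id = r.acct_id.
- l row (acct_id=6): no match.
- l row (acct_id=6): no match.
- l row (acct_id=2): no match.
- l row (acct_id=4): no match.
- l row (acct_id=4): no match.
- l row (acct_id=3): matches 2 r row(s) → 2 output row(s).
- plus 3 unmatched r row(s), each kept with NULL l columns.

3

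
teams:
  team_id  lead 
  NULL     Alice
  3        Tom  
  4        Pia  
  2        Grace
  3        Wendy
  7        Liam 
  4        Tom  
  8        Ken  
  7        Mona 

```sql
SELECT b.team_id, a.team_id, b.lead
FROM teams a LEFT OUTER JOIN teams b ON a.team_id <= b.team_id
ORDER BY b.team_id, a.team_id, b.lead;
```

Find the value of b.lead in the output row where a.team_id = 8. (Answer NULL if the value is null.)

LEFT JOIN keeps every row from `teams a`; unmatched rows get NULL for `teams b`'s columns.
Matching on a.team_id <= b.team_id. A NULL in a compared column never satisfies the condition.
- team_id=NULL: no b row matches, row kept with b columns NULL.
- team_id=3: 7 matching b row(s), so 7 row(s) emitted.
- team_id=4: 5 matching b row(s), so 5 row(s) emitted.
- team_id=2: 8 matching b row(s), so 8 row(s) emitted.
- team_id=3: 7 matching b row(s), so 7 row(s) emitted.
- team_id=7: 3 matching b row(s), so 3 row(s) emitted.
- team_id=4: 5 matching b row(s), so 5 row(s) emitted.
- team_id=8: 1 matching b row(s), so 1 row(s) emitted.
- team_id=7: 3 matching b row(s), so 3 row(s) emitted.

Ken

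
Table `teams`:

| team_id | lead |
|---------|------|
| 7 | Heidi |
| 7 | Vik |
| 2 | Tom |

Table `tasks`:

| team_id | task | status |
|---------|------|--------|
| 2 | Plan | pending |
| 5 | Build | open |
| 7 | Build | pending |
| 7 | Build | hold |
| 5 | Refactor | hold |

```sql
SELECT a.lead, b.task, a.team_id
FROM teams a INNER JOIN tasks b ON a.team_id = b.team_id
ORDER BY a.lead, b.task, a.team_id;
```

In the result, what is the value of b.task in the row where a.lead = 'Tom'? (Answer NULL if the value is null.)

Plan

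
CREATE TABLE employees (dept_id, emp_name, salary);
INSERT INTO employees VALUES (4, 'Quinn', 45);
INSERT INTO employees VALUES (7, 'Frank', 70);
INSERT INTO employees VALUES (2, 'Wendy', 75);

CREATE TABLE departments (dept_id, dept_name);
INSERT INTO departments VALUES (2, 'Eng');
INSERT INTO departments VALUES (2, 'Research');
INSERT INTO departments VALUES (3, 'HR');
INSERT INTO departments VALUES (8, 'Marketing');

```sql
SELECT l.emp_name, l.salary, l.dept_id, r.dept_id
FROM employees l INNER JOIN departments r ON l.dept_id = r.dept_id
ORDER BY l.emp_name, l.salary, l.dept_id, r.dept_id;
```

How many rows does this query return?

INNER JOIN keeps only pairs where the ON condition holds.
Matching on l.dept_id = r.dept_id.
- l row (dept_id=4): no match → dropped.
- l row (dept_id=7): no match → dropped.
- l row (dept_id=2): matches 2 r row(s) → 2 output row(s).
Total: 2 rows.

2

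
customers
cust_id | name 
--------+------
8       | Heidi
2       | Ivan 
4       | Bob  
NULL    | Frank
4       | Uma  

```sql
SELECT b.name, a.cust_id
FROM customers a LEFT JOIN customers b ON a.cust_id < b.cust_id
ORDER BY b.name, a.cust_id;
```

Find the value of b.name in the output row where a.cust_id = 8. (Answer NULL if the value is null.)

NULL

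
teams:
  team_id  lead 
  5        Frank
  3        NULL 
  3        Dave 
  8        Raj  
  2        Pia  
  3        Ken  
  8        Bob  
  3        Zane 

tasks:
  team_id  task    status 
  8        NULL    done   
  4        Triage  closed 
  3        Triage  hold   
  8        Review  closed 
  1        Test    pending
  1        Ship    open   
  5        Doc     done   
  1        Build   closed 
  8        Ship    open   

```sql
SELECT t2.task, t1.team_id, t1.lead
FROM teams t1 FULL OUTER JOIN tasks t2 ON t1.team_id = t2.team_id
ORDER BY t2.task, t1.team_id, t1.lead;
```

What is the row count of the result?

FULL OUTER JOIN keeps every row from both sides; unmatched rows get NULL for the other side's columns.
Matching on t1.team_id = t2.team_id.
- t1 row (team_id=5): matches 1 t2 row(s) → 1 output row(s).
- t1 row (team_id=3): matches 1 t2 row(s) → 1 output row(s).
- t1 row (team_id=3): matches 1 t2 row(s) → 1 output row(s).
- t1 row (team_id=8): matches 3 t2 row(s) → 3 output row(s).
- t1 row (team_id=2): no match → kept, t2 columns NULL.
- t1 row (team_id=3): matches 1 t2 row(s) → 1 output row(s).
- t1 row (team_id=8): matches 3 t2 row(s) → 3 output row(s).
- t1 row (team_id=3): matches 1 t2 row(s) → 1 output row(s).
- 4 t2 row(s) had no t1 match → kept, t1 columns NULL.
Total: 11 matched + 5 padded = 16 rows.

16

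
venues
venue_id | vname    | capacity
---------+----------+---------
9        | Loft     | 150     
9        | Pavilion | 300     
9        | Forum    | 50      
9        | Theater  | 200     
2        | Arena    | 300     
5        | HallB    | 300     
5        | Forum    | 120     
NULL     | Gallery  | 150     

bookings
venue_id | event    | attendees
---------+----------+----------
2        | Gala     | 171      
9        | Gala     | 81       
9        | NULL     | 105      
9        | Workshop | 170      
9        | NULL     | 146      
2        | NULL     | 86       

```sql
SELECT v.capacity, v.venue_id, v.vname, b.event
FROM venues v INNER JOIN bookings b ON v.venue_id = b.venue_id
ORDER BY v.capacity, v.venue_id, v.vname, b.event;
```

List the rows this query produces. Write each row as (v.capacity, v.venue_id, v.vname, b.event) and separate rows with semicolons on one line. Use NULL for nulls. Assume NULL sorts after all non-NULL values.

INNER JOIN keeps only pairs where the ON condition holds.
Matching on v.venue_id = b.venue_id. A NULL in a compared column never satisfies the condition.
- venue_id=9: 4 matching b row(s), so 4 row(s) emitted.
- venue_id=9: 4 matching b row(s), so 4 row(s) emitted.
- venue_id=9: 4 matching b row(s), so 4 row(s) emitted.
- venue_id=9: 4 matching b row(s), so 4 row(s) emitted.
- venue_id=2: 2 matching b row(s), so 2 row(s) emitted.
- venue_id=5: no matching b row, dropped.
- venue_id=5: no matching b row, dropped.
- venue_id=NULL: no matching b row, dropped.

(50, 9, Forum, Gala); (50, 9, Forum, Workshop); (50, 9, Forum, NULL); (50, 9, Forum, NULL); (150, 9, Loft, Gala); (150, 9, Loft, Workshop); (150, 9, Loft, NULL); (150, 9, Loft, NULL); (200, 9, Theater, Gala); (200, 9, Theater, Workshop); (200, 9, Theater, NULL); (200, 9, Theater, NULL); (300, 2, Arena, Gala); (300, 2, Arena, NULL); (300, 9, Pavilion, Gala); (300, 9, Pavilion, Workshop); (300, 9, Pavilion, NULL); (300, 9, Pavilion, NULL)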